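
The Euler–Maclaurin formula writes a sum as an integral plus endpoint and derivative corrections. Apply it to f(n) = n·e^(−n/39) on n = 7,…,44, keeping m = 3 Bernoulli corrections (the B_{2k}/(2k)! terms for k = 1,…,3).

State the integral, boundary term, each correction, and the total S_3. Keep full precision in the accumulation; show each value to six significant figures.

S_3 ≈ 461.690

The integral term ∫_7^44 x·e^(−x/39) dx = 451.706.
Endpoint term: (f(7) + f(44))/2 = (5.84989 + 14.2390)/2 = 10.0444.
Running total after boundary: 461.751.
k=1: B_{2}/(2)! × [f^{(1)}(44) − f^{(1)}(7)] = 1/12 × (-0.0414889 − 0.685701) = -0.0605992.
Running total after k=1: 461.690.
k=2: B_{4}/(4)! × [f^{(3)}(44) − f^{(3)}(7)] = −1/720 × (0.000398250 − 0.00154970) = 1.59924e-06.
Running total after k=2: 461.690.
k=3: B_{6}/(6)! × [f^{(5)}(44) − f^{(5)}(7)] = 1/30240 × (5.41602e-07 − 1.74134e-06) = -3.96740e-11.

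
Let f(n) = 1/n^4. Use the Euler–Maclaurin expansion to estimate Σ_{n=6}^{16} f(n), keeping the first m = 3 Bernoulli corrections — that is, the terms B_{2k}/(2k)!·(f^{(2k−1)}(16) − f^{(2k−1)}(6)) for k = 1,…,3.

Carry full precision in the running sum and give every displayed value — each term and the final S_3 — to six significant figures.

The integral term ∫_6^16 1/x^4 dx = 0.00146183.
Endpoint term: (f(6) + f(16))/2 = (0.000771605 + 1.52588e-05)/2 = 0.000393432.
So far: 0.00185526.
Correction k=1: B_{2}/2! · (f^{(1)}(16) − f^{(1)}(6)) = 1/12 · (-3.81470e-06 − (-0.000514403)) = 4.25490e-05.
Running total after k=1: 0.00189781.
Correction k=2: B_{4}/4! · (f^{(3)}(16) − f^{(3)}(6)) = −1/720 · (-4.47035e-07 − (-0.000428669)) = -5.94753e-07.
Running total after k=2: 0.00189722.
Correction k=3: B_{6}/6! · (f^{(5)}(16) − f^{(5)}(6)) = 1/30240 · (-9.77889e-08 − (-0.000666819)) = 2.20477e-08.

S_3 ≈ 0.00189724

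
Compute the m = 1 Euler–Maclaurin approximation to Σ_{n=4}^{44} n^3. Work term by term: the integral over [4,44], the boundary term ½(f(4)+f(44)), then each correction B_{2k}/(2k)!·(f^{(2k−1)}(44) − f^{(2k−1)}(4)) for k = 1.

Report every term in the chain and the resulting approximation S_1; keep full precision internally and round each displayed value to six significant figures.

∫_4^44 x^3 dx evaluates to 936960.
Endpoint term: (f(4) + f(44))/2 = (64.0000 + 85184.0)/2 = 42624.0.
Integral + boundary = 979584.
Order-1 term: 1/12 · (5808.00 − 48.0000) = 480.000.

S_1 ≈ 980064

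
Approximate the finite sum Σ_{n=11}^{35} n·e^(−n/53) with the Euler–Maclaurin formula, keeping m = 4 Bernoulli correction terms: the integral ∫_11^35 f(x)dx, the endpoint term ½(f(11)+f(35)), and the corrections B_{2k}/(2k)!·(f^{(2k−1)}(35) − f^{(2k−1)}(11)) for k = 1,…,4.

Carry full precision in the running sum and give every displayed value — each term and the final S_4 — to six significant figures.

S_4 ≈ 360.041

Integral: ∫_11^35 x·e^(−x/53) dx = 346.569.
Boundary: ½(f(11) + f(35)) = ½(8.93832 + 18.0830) = 13.5106.
So far: 360.080.
Order-1 term: 1/12 · (0.175468 − 0.643927) = -0.0390383.
Running total after k=1: 360.041.
Order-2 term: −1/720 · (0.000430324 − 0.000807788) = 5.24255e-07.
Running total after k=2: 360.041.
Order-3 term: 1/30240 · (2.84152e-07 − 4.93535e-07) = -6.92404e-12.
Running total after k=3: 360.041.
Order-4 term: −1/1209600 · (1.47778e-10 − 2.49020e-10) = 8.36990e-17.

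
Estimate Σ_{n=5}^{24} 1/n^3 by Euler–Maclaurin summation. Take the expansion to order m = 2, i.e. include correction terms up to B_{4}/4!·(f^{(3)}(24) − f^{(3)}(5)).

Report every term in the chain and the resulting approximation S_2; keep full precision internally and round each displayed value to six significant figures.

S_2 ≈ 0.0235620

The integral term ∫_5^24 1/x^3 dx = 0.0191319.
Endpoint term: (f(5) + f(24))/2 = (0.00800000 + 7.23380e-05)/2 = 0.00403617.
Running total after boundary: 0.0231681.
Order-1 term: 1/12 · (-9.04225e-06 − (-0.00480000)) = 0.000399246.
Partial sum through k=1: 0.0235674.
Order-2 term: −1/720 · (-3.13967e-07 − (-0.00384000)) = -5.33290e-06.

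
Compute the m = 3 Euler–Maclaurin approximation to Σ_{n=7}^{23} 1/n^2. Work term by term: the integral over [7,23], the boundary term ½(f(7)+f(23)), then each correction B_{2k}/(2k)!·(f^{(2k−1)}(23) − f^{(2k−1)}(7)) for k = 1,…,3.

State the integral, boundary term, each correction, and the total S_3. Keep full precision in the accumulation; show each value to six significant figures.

S_3 ≈ 0.110998

The integral term ∫_7^23 1/x^2 dx = 0.0993789.
Boundary: ½(f(7) + f(23)) = ½(0.0204082 + 0.00189036) = 0.0111493.
Running total after boundary: 0.110528.
k=1: B_{2}/(2)! × [f^{(1)}(23) − f^{(1)}(7)] = 1/12 × (-0.000164379 − (-0.00583090)) = 0.000472210.
Running total after k=1: 0.111000.
k=2: B_{4}/(4)! × [f^{(3)}(23) − f^{(3)}(7)] = −1/720 × (-3.72883e-06 − (-0.00142798)) = -1.97812e-06.
Running total after k=2: 0.110998.
k=3: B_{6}/(6)! × [f^{(5)}(23) − f^{(5)}(7)] = 1/30240 × (-2.11465e-07 − (-0.000874271)) = 2.89041e-08.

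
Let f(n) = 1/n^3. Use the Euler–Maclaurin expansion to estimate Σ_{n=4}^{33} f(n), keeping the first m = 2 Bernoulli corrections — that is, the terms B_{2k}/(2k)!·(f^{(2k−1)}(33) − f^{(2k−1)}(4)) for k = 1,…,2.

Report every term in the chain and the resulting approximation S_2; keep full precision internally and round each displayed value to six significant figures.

S_2 ≈ 0.0395733

∫_4^33 1/x^3 dx evaluates to 0.0307909.
Endpoint term: (f(4) + f(33))/2 = (0.0156250 + 2.78265e-05)/2 = 0.00782641.
Running total after boundary: 0.0386173.
k=1: B_{2}/(2)! × [f^{(1)}(33) − f^{(1)}(4)] = 1/12 × (-2.52968e-06 − (-0.0117188)) = 0.000976352.
After k=1: 0.0395936.
k=2: B_{4}/(4)! × [f^{(3)}(33) − f^{(3)}(4)] = −1/720 × (-4.64588e-08 − (-0.0146484)) = -2.03450e-05.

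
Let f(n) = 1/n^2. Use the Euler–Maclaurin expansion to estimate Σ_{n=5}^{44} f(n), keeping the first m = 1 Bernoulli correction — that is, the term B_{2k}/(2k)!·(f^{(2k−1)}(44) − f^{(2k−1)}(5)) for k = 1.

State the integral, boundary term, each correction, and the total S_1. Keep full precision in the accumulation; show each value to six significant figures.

S_1 ≈ 0.198862

The integral term ∫_5^44 1/x^2 dx = 0.177273.
Endpoint term: (f(5) + f(44))/2 = (0.0400000 + 0.000516529)/2 = 0.0202583.
So far: 0.197531.
k=1: B_{2}/(2)! × [f^{(1)}(44) − f^{(1)}(5)] = 1/12 × (-2.34786e-05 − (-0.0160000)) = 0.00133138.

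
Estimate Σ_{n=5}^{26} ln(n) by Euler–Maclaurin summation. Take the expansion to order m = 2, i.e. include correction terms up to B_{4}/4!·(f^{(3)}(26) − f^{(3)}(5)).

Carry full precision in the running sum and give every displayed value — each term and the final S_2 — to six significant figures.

The integral term ∫_5^26 ln(x) dx = 55.6633.
Endpoint term: (f(5) + f(26))/2 = (1.60944 + 3.25810)/2 = 2.43377.
Running total after boundary: 58.0971.
k=1: B_{2}/(2)! × [f^{(1)}(26) − f^{(1)}(5)] = 1/12 × (0.0384615 − 0.200000) = -0.0134615.
Running total after k=1: 58.0836.
k=2: B_{4}/(4)! × [f^{(3)}(26) − f^{(3)}(5)] = −1/720 × (0.000113792 − 0.0160000) = 2.20642e-05.

S_2 ≈ 58.0836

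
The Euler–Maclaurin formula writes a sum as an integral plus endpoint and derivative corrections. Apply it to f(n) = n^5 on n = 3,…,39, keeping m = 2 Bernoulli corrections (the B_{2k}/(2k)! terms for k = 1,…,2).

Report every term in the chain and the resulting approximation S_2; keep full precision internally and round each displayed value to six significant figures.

S_2 ≈ 6.32533e+08

∫_3^39 x^5 dx evaluates to 5.86457e+08.
Endpoint term: (f(3) + f(39))/2 = (243.000 + 9.02242e+07)/2 = 4.51122e+07.
Running total after boundary: 6.31569e+08.
Order-1 term: 1/12 · (1.15672e+07 − 405.000) = 963900.
Partial sum through k=1: 6.32533e+08.
Order-2 term: −1/720 · (91260.0 − 540.000) = -126.000.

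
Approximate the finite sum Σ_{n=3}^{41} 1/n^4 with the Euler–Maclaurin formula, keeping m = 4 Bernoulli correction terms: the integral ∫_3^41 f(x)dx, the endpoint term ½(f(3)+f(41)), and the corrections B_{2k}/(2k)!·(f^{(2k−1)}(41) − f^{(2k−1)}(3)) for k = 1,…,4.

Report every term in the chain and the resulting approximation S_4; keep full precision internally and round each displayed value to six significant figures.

S_4 ≈ 0.0198179

The integral term ∫_3^41 1/x^4 dx = 0.0123408.
½[f(3) + f(41)] = ½[0.0123457 + 3.53887e-07] = 0.00617302.
Integral + boundary = 0.0185139.
Order-1 term: 1/12 · (-3.45256e-08 − (-0.0164609)) = 0.00137174.
After k=1: 0.0198856.
Order-2 term: −1/720 · (-6.16161e-10 − (-0.0548697)) = -7.62079e-05.
After k=2: 0.0198094.
Order-3 term: 1/30240 · (-2.05265e-11 − (-0.341411)) = 1.12901e-05.
After k=3: 0.0198207.
Order-4 term: −1/1209600 · (-1.09898e-12 − (-3.41411)) = -2.82251e-06.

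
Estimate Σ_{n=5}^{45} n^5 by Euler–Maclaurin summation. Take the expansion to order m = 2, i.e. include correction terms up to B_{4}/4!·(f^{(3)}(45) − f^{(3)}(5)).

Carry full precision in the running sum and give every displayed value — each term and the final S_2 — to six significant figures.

Integral: ∫_5^45 x^5 dx = 1.38396e+09.
Boundary: ½(f(5) + f(45)) = ½(3125.00 + 1.84528e+08) = 9.22656e+07.
Running total after boundary: 1.47622e+09.
Correction k=1: B_{2}/2! · (f^{(1)}(45) − f^{(1)}(5)) = 1/12 · (2.05031e+07 − 3125.00) = 1.70833e+06.
Running total after k=1: 1.47793e+09.
Correction k=2: B_{4}/4! · (f^{(3)}(45) − f^{(3)}(5)) = −1/720 · (121500 − 1500.00) = -166.667.

S_2 ≈ 1.47793e+09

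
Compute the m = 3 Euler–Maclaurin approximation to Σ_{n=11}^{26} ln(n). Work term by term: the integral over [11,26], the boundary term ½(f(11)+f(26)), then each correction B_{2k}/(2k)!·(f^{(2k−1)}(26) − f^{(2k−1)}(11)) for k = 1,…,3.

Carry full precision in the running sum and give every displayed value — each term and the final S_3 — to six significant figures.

∫_11^26 ln(x) dx evaluates to 43.3337.
Boundary: ½(f(11) + f(26)) = ½(2.39790 + 3.25810) = 2.82800.
Integral + boundary = 46.1617.
k=1: B_{2}/(2)! × [f^{(1)}(26) − f^{(1)}(11)] = 1/12 × (0.0384615 − 0.0909091) = -0.00437063.
Partial sum through k=1: 46.1573.
k=2: B_{4}/(4)! × [f^{(3)}(26) − f^{(3)}(11)] = −1/720 × (0.000113792 − 0.00150263) = 1.92894e-06.
Partial sum through k=2: 46.1573.
k=3: B_{6}/(6)! × [f^{(5)}(26) − f^{(5)}(11)] = 1/30240 × (2.01997e-06 − 0.000149021) = -4.86115e-09.

S_3 ≈ 46.1573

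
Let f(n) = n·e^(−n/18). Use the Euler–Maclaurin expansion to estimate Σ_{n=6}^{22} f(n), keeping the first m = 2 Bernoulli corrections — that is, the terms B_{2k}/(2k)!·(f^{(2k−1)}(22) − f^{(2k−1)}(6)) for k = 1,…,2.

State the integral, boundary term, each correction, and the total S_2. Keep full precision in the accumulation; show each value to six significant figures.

S_2 ≈ 102.792

Integral: ∫_6^22 x·e^(−x/18) dx = 97.4476.
Boundary: ½(f(6) + f(22)) = ½(4.29919 + 6.48065) = 5.38992.
Integral + boundary = 102.838.
Order-1 term: 1/12 · (-0.0654611 − 0.477688) = -0.0452624.
After k=1: 102.792.
Order-2 term: −1/720 · (0.00161632 − 0.00589738) = 5.94591e-06.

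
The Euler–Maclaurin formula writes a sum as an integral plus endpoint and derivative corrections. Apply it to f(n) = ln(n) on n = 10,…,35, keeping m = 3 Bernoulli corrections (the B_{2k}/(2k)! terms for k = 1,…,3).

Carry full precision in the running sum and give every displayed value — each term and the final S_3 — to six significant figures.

S_3 ≈ 79.3343

The integral term ∫_10^35 ln(x) dx = 76.4113.
Endpoint term: (f(10) + f(35))/2 = (2.30259 + 3.55535)/2 = 2.92897.
Integral + boundary = 79.3403.
Correction k=1: B_{2}/2! · (f^{(1)}(35) − f^{(1)}(10)) = 1/12 · (0.0285714 − 0.100000) = -0.00595238.
Partial sum through k=1: 79.3343.
Correction k=2: B_{4}/4! · (f^{(3)}(35) − f^{(3)}(10)) = −1/720 · (4.66472e-05 − 0.00200000) = 2.71299e-06.
Partial sum through k=2: 79.3343.
Correction k=3: B_{6}/6! · (f^{(5)}(35) − f^{(5)}(10)) = 1/30240 · (4.56952e-07 − 0.000240000) = -7.92140e-09.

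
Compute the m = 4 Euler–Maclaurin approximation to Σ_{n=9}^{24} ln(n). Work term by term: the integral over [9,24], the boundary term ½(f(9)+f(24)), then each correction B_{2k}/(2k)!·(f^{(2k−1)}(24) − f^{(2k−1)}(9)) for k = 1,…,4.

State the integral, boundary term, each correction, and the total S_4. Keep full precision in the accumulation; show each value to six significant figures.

S_4 ≈ 44.1801

The integral term ∫_9^24 ln(x) dx = 41.4983.
Endpoint term: (f(9) + f(24))/2 = (2.19722 + 3.17805)/2 = 2.68764.
Running total after boundary: 44.1859.
Order-1 term: 1/12 · (0.0416667 − 0.111111) = -0.00578704.
Partial sum through k=1: 44.1801.
Order-2 term: −1/720 · (0.000144676 − 0.00274348) = 3.60946e-06.
Partial sum through k=2: 44.1801.
Order-3 term: 1/30240 · (3.01408e-06 − 0.000406442) = -1.33409e-08.
Partial sum through k=3: 44.1801.
Order-4 term: −1/1209600 · (1.56983e-07 − 0.000150534) = 1.24320e-10.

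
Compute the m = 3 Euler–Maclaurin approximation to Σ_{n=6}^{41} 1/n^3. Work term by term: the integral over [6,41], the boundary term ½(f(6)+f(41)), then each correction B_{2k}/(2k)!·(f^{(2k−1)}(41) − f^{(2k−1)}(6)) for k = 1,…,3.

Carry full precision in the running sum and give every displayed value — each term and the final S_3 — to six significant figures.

The integral term ∫_6^41 1/x^3 dx = 0.0135914.
½[f(6) + f(41)] = ½[0.00462963 + 1.45094e-05] = 0.00232207.
Integral + boundary = 0.0159135.
Order-1 term: 1/12 · (-1.06166e-06 − (-0.00231481)) = 0.000192813.
Running total after k=1: 0.0161063.
Order-2 term: −1/720 · (-1.26313e-08 − (-0.00128601)) = -1.78610e-06.
Running total after k=2: 0.0161045.
Order-3 term: 1/30240 · (-3.15595e-10 − (-0.00150034)) = 4.96145e-08.

S_3 ≈ 0.0161046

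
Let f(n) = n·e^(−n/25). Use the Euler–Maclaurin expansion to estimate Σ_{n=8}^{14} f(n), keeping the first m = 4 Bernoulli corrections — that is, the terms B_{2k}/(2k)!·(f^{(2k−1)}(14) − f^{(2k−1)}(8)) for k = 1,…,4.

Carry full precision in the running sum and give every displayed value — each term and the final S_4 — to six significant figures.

S_4 ≈ 49.0270

The integral term ∫_8^14 x·e^(−x/25) dx = 42.1441.
Boundary: ½(f(8) + f(14)) = ½(5.80919 + 7.99693) = 6.90306.
Integral + boundary = 49.0472.
Correction k=1: B_{2}/2! · (f^{(1)}(14) − f^{(1)}(8)) = 1/12 · (0.251332 − 0.493781) = -0.0202041.
Running total after k=1: 49.0270.
Correction k=2: B_{4}/4! · (f^{(3)}(14) − f^{(3)}(8)) = −1/720 · (0.00223000 − 0.00311373) = 1.22740e-06.
Running total after k=2: 49.0270.
Correction k=3: B_{6}/6! · (f^{(5)}(14) − f^{(5)}(8)) = 1/30240 · (6.49259e-06 − 8.69985e-06) = -7.29913e-11.
Running total after k=3: 49.0270.
Correction k=4: B_{8}/8! · (f^{(7)}(14) − f^{(7)}(8)) = −1/1209600 · (1.50675e-08 − 1.98684e-08) = 3.96898e-15.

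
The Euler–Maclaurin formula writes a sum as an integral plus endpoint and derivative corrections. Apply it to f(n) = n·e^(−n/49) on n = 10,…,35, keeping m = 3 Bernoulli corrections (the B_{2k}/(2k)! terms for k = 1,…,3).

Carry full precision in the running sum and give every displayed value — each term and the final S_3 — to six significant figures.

∫_10^35 x·e^(−x/49) dx evaluates to 342.356.
Boundary: ½(f(10) + f(35)) = ½(8.15396 + 17.1340) = 12.6440.
So far: 355.000.
k=1: B_{2}/(2)! × [f^{(1)}(35) − f^{(1)}(10)] = 1/12 × (0.139869 − 0.648988) = -0.0424266.
Running total after k=1: 354.957.
k=2: B_{4}/(4)! × [f^{(3)}(35) − f^{(3)}(10)] = −1/720 × (0.000466036 − 0.000949513) = 6.71496e-07.
Running total after k=2: 354.957.
k=3: B_{6}/(6)! × [f^{(5)}(35) − f^{(5)}(10)] = 1/30240 × (3.63939e-07 − 6.78353e-07) = -1.03973e-11.

S_3 ≈ 354.957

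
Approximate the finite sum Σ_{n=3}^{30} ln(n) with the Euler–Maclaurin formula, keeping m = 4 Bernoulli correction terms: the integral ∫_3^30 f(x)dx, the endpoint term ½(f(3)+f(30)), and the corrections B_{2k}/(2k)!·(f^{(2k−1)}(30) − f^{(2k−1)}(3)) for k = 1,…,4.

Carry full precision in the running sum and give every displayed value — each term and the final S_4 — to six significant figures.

The integral term ∫_3^30 ln(x) dx = 71.7401.
½[f(3) + f(30)] = ½[1.09861 + 3.40120] = 2.24990.
Integral + boundary = 73.9900.
Order-1 term: 1/12 · (0.0333333 − 0.333333) = -0.0250000.
After k=1: 73.9650.
Order-2 term: −1/720 · (7.40741e-05 − 0.0740741) = 0.000102778.
After k=2: 73.9651.
Order-3 term: 1/30240 · (9.87654e-07 − 0.0987654) = -3.26602e-06.
After k=3: 73.9651.
Order-4 term: −1/1209600 · (3.29218e-08 − 0.329218) = 2.72171e-07.

S_4 ≈ 73.9651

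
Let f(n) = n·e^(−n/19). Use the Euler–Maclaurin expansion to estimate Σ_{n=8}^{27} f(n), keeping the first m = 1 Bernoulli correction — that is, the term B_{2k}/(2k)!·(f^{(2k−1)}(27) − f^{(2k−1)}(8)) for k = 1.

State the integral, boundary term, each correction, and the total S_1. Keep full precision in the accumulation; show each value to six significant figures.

S_1 ≈ 131.520

Integral: ∫_8^27 x·e^(−x/19) dx = 125.675.
Endpoint term: (f(8) + f(27))/2 = (5.25084 + 6.51941)/2 = 5.88513.
So far: 131.560.
Correction k=1: B_{2}/2! · (f^{(1)}(27) − f^{(1)}(8)) = 1/12 · (-0.101667 − 0.379995) = -0.0401385.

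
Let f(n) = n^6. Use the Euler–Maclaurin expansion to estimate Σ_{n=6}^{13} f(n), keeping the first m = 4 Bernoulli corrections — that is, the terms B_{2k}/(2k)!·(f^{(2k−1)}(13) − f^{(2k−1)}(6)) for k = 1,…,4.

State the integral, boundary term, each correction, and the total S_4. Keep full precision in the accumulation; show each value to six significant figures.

S_4 ≈ 1.15422e+07

The integral term ∫_6^13 x^6 dx = 8.92408e+06.
½[f(6) + f(13)] = ½[46656.0 + 4.82681e+06] = 2.43673e+06.
So far: 1.13608e+07.
Correction k=1: B_{2}/2! · (f^{(1)}(13) − f^{(1)}(6)) = 1/12 · (2.22776e+06 − 46656.0) = 181758.
After k=1: 1.15426e+07.
Correction k=2: B_{4}/4! · (f^{(3)}(13) − f^{(3)}(6)) = −1/720 · (263640 − 25920.0) = -330.167.
After k=2: 1.15422e+07.
Correction k=3: B_{6}/6! · (f^{(5)}(13) − f^{(5)}(6)) = 1/30240 · (9360.00 − 4320.00) = 0.166667.
After k=3: 1.15422e+07.
Correction k=4: B_{8}/8! · (f^{(7)}(13) − f^{(7)}(6)) = −1/1209600 · (0.00000 − 0.00000) = 0.00000.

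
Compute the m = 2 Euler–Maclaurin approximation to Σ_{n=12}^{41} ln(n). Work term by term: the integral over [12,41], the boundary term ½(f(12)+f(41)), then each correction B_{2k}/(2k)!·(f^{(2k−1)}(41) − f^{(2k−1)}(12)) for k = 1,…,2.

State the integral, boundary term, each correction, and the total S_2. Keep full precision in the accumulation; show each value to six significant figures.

The integral term ∫_12^41 ln(x) dx = 93.4376.
Boundary: ½(f(12) + f(41)) = ½(2.48491 + 3.71357) = 3.09924.
Integral + boundary = 96.5368.
Correction k=1: B_{2}/2! · (f^{(1)}(41) − f^{(1)}(12)) = 1/12 · (0.0243902 − 0.0833333) = -0.00491192.
After k=1: 96.5319.
Correction k=2: B_{4}/4! · (f^{(3)}(41) − f^{(3)}(12)) = −1/720 · (2.90187e-05 − 0.00115741) = 1.56721e-06.

S_2 ≈ 96.5319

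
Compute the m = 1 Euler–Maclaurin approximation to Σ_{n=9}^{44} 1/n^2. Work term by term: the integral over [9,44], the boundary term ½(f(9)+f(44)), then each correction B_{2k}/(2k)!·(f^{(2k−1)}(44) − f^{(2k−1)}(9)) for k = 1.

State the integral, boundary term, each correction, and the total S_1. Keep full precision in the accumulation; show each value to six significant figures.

S_1 ≈ 0.0950416

Integral: ∫_9^44 1/x^2 dx = 0.0883838.
½[f(9) + f(44)] = ½[0.0123457 + 0.000516529] = 0.00643110.
Integral + boundary = 0.0948149.
Correction k=1: B_{2}/2! · (f^{(1)}(44) − f^{(1)}(9)) = 1/12 · (-2.34786e-05 − (-0.00274348)) = 0.000226667.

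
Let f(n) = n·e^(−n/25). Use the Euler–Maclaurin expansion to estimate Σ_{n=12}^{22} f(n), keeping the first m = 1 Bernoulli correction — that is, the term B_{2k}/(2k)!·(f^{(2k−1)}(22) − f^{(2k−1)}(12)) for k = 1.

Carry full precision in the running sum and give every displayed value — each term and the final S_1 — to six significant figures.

S_1 ≈ 93.2574

∫_12^22 x·e^(−x/25) dx evaluates to 85.0047.
Endpoint term: (f(12) + f(22))/2 = (7.42540 + 9.12522)/2 = 8.27531.
Integral + boundary = 93.2800.
Order-1 term: 1/12 · (0.0497739 − 0.321767) = -0.0226661.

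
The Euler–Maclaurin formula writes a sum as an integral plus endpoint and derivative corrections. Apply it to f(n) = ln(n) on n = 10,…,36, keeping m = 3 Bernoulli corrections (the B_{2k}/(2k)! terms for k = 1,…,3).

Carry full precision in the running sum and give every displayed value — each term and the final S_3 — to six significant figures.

S_3 ≈ 82.9179

The integral term ∫_10^36 ln(x) dx = 79.9808.
½[f(10) + f(36)] = ½[2.30259 + 3.58352] = 2.94305.
Integral + boundary = 82.9239.
Order-1 term: 1/12 · (0.0277778 − 0.100000) = -0.00601852.
Partial sum through k=1: 82.9179.
Order-2 term: −1/720 · (4.28669e-05 − 0.00200000) = 2.71824e-06.
Partial sum through k=2: 82.9179.
Order-3 term: 1/30240 · (3.96916e-07 − 0.000240000) = -7.92338e-09.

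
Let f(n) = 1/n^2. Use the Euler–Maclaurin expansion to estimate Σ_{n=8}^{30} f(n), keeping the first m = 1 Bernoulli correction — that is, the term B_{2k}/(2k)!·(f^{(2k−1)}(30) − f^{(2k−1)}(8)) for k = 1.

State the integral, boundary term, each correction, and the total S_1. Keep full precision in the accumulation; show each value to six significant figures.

Integral: ∫_8^30 1/x^2 dx = 0.0916667.
Endpoint term: (f(8) + f(30))/2 = (0.0156250 + 0.00111111)/2 = 0.00836806.
Integral + boundary = 0.100035.
Correction k=1: B_{2}/2! · (f^{(1)}(30) − f^{(1)}(8)) = 1/12 · (-7.40741e-05 − (-0.00390625)) = 0.000319348.

S_1 ≈ 0.100354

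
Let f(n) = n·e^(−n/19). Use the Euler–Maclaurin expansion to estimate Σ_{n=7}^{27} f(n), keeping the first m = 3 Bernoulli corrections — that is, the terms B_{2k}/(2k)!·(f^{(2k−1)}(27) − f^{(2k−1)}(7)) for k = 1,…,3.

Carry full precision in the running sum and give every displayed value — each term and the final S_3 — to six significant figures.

S_3 ≈ 136.362

Integral: ∫_7^27 x·e^(−x/19) dx = 130.726.
Endpoint term: (f(7) + f(27))/2 = (4.84278 + 6.51941)/2 = 5.68110.
Integral + boundary = 136.407.
Correction k=1: B_{2}/2! · (f^{(1)}(27) − f^{(1)}(7)) = 1/12 · (-0.101667 − 0.436943) = -0.0448842.
Running total after k=1: 136.362.
Correction k=2: B_{4}/4! · (f^{(3)}(27) − f^{(3)}(7)) = −1/720 · (0.00105610 − 0.00504320) = 5.53764e-06.
Running total after k=2: 136.362.
Correction k=3: B_{6}/6! · (f^{(5)}(27) − f^{(5)}(7)) = 1/30240 · (6.63110e-06 − 2.45873e-05) = -5.93791e-10.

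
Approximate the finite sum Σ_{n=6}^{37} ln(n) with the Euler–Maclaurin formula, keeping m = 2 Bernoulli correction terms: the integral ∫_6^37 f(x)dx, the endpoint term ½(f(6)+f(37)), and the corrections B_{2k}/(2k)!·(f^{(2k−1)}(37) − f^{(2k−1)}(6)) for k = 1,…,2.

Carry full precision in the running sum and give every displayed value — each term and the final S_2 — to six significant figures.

S_2 ≈ 94.5431

Integral: ∫_6^37 ln(x) dx = 91.8534.
Boundary: ½(f(6) + f(37)) = ½(1.79176 + 3.61092) = 2.70134.
Integral + boundary = 94.5547.
Order-1 term: 1/12 · (0.0270270 − 0.166667) = -0.0116366.
Partial sum through k=1: 94.5431.
Order-2 term: −1/720 · (3.94843e-05 − 0.00925926) = 1.28052e-05.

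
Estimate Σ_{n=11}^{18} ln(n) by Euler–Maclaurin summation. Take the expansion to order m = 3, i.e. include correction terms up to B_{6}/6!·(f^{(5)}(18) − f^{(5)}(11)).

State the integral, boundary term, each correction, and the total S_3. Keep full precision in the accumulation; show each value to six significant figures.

Integral: ∫_11^18 ln(x) dx = 18.6498.
Endpoint term: (f(11) + f(18))/2 = (2.39790 + 2.89037)/2 = 2.64413.
Running total after boundary: 21.2940.
Order-1 term: 1/12 · (0.0555556 − 0.0909091) = -0.00294613.
After k=1: 21.2910.
Order-2 term: −1/720 · (0.000342936 − 0.00150263) = 1.61069e-06.
After k=2: 21.2910.
Order-3 term: 1/30240 · (1.27013e-05 − 0.000149021) = -4.50793e-09.

S_3 ≈ 21.2910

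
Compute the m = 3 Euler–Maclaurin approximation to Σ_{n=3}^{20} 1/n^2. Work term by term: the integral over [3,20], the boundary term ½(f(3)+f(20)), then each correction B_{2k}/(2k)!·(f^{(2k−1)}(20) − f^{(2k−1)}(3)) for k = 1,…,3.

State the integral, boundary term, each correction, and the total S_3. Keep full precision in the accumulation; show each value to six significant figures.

The integral term ∫_3^20 1/x^2 dx = 0.283333.
Boundary: ½(f(3) + f(20)) = ½(0.111111 + 0.00250000) = 0.0568056.
Integral + boundary = 0.340139.
Order-1 term: 1/12 · (-0.000250000 − (-0.0740741)) = 0.00615201.
Running total after k=1: 0.346291.
Order-2 term: −1/720 · (-7.50000e-06 − (-0.0987654)) = -0.000137164.
Running total after k=2: 0.346154.
Order-3 term: 1/30240 · (-5.62500e-07 − (-0.329218)) = 1.08868e-05.

S_3 ≈ 0.346165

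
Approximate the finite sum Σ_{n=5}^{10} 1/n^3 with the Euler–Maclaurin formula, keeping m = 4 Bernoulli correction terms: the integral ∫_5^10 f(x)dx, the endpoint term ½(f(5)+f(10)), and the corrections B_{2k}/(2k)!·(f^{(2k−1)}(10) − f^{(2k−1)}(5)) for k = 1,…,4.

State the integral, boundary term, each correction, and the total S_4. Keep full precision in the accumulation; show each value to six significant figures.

The integral term ∫_5^10 1/x^3 dx = 0.0150000.
Boundary: ½(f(5) + f(10)) = ½(0.00800000 + 0.00100000) = 0.00450000.
So far: 0.0195000.
Order-1 term: 1/12 · (-0.000300000 − (-0.00480000)) = 0.000375000.
After k=1: 0.0198750.
Order-2 term: −1/720 · (-6.00000e-05 − (-0.00384000)) = -5.25000e-06.
After k=2: 0.0198698.
Order-3 term: 1/30240 · (-2.52000e-05 − (-0.00645120)) = 2.12500e-07.
After k=3: 0.0198700.
Order-4 term: −1/1209600 · (-1.81440e-05 − (-0.0185795)) = -1.53450e-08.

S_4 ≈ 0.0198699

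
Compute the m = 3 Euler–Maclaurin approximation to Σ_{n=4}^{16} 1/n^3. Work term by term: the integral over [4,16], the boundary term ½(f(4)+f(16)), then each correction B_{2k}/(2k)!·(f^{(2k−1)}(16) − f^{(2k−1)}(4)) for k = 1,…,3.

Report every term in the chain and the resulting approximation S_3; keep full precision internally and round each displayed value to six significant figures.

Integral: ∫_4^16 1/x^3 dx = 0.0292969.
½[f(4) + f(16)] = ½[0.0156250 + 0.000244141] = 0.00793457.
So far: 0.0372314.
Order-1 term: 1/12 · (-4.57764e-05 − (-0.0117188)) = 0.000972748.
Running total after k=1: 0.0382042.
Order-2 term: −1/720 · (-3.57628e-06 − (-0.0146484)) = -2.03401e-05.
Running total after k=2: 0.0381839.
Order-3 term: 1/30240 · (-5.86733e-07 − (-0.0384521)) = 1.27155e-06.

S_3 ≈ 0.0381851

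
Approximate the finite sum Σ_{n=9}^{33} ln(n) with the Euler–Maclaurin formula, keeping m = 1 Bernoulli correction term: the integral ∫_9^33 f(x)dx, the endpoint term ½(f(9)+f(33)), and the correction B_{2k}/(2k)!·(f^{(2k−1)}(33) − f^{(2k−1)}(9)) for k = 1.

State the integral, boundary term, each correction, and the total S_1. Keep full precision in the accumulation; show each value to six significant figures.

S_1 ≈ 74.4499

∫_9^33 ln(x) dx evaluates to 71.6097.
Boundary: ½(f(9) + f(33)) = ½(2.19722 + 3.49651) = 2.84687.
Integral + boundary = 74.4566.
Correction k=1: B_{2}/2! · (f^{(1)}(33) − f^{(1)}(9)) = 1/12 · (0.0303030 − 0.111111) = -0.00673401.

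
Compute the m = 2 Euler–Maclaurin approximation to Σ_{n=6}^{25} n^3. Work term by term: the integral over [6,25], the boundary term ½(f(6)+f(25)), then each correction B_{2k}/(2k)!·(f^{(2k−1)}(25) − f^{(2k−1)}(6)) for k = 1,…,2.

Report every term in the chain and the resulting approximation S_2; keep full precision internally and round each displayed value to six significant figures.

∫_6^25 x^3 dx evaluates to 97332.2.
Endpoint term: (f(6) + f(25))/2 = (216.000 + 15625.0)/2 = 7920.50.
Running total after boundary: 105253.
Order-1 term: 1/12 · (1875.00 − 108.000) = 147.250.
Partial sum through k=1: 105400.
Order-2 term: −1/720 · (6.00000 − 6.00000) = 0.00000.

S_2 ≈ 105400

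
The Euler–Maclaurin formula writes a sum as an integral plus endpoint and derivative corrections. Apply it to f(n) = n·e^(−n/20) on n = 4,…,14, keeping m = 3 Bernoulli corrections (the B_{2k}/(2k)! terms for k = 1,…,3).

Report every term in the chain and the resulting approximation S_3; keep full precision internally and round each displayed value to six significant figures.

S_3 ≈ 60.3842

∫_4^14 x·e^(−x/20) dx evaluates to 55.3128.
Boundary: ½(f(4) + f(14)) = ½(3.27492 + 6.95219) = 5.11356.
Running total after boundary: 60.4263.
Order-1 term: 1/12 · (0.148976 − 0.654985) = -0.0421674.
Partial sum through k=1: 60.3841.
Order-2 term: −1/720 · (0.00285537 − 0.00573112) = 3.99410e-06.
Partial sum through k=2: 60.3842.
Order-3 term: 1/30240 · (1.33457e-05 − 2.45619e-05) = -3.70906e-10.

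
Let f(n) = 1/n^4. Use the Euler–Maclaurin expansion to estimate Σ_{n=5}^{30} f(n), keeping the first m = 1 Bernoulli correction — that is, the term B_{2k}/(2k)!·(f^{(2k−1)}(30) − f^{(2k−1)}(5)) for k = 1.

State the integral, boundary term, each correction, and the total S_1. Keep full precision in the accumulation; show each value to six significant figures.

S_1 ≈ 0.00356159

∫_5^30 1/x^4 dx evaluates to 0.00265432.
Boundary: ½(f(5) + f(30)) = ½(0.00160000 + 1.23457e-06) = 0.000800617.
Running total after boundary: 0.00345494.
k=1: B_{2}/(2)! × [f^{(1)}(30) − f^{(1)}(5)] = 1/12 × (-1.64609e-07 − (-0.00128000)) = 0.000106653.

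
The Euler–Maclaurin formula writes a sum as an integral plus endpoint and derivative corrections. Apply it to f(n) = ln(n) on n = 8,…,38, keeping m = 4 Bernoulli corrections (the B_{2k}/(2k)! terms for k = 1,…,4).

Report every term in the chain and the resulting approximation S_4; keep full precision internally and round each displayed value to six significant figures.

S_4 ≈ 94.4430

Integral: ∫_8^38 ln(x) dx = 91.5927.
Boundary: ½(f(8) + f(38)) = ½(2.07944 + 3.63759) = 2.85851.
Integral + boundary = 94.4513.
Order-1 term: 1/12 · (0.0263158 − 0.125000) = -0.00822368.
Partial sum through k=1: 94.4430.
Order-2 term: −1/720 · (3.64485e-05 − 0.00390625) = 5.37472e-06.
Partial sum through k=2: 94.4430.
Order-3 term: 1/30240 · (3.02896e-07 − 0.000732422) = -2.42103e-08.
Partial sum through k=3: 94.4430.
Order-4 term: −1/1209600 · (6.29285e-09 − 0.000343323) = 2.83826e-10.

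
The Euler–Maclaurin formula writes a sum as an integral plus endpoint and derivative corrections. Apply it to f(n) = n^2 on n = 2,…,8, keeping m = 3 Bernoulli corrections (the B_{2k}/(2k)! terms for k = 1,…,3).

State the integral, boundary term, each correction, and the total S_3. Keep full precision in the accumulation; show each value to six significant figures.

S_3 ≈ 203.000

The integral term ∫_2^8 x^2 dx = 168.000.
½[f(2) + f(8)] = ½[4.00000 + 64.0000] = 34.0000.
So far: 202.000.
Order-1 term: 1/12 · (16.0000 − 4.00000) = 1.00000.
After k=1: 203.000.
Order-2 term: −1/720 · (0.00000 − 0.00000) = 0.00000.
After k=2: 203.000.
Order-3 term: 1/30240 · (0.00000 − 0.00000) = 0.00000.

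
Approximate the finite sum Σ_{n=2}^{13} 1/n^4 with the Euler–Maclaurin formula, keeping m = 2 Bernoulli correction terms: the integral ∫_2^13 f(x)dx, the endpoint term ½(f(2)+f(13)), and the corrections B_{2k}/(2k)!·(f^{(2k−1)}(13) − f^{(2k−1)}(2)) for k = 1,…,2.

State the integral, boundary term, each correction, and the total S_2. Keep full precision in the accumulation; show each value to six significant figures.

Integral: ∫_2^13 1/x^4 dx = 0.0415149.
Endpoint term: (f(2) + f(13))/2 = (0.0625000 + 3.50128e-05)/2 = 0.0312675.
Integral + boundary = 0.0727825.
Correction k=1: B_{2}/2! · (f^{(1)}(13) − f^{(1)}(2)) = 1/12 · (-1.07732e-05 − (-0.125000)) = 0.0104158.
After k=1: 0.0831982.
Correction k=2: B_{4}/4! · (f^{(3)}(13) − f^{(3)}(2)) = −1/720 · (-1.91240e-06 − (-0.937500)) = -0.00130208.

S_2 ≈ 0.0818961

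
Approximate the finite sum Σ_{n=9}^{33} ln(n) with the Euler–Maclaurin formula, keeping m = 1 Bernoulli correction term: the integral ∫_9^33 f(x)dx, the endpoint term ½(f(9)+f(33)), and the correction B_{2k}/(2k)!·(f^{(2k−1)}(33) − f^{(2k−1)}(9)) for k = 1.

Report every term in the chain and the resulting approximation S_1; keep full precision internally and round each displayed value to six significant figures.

S_1 ≈ 74.4499

∫_9^33 ln(x) dx evaluates to 71.6097.
Boundary: ½(f(9) + f(33)) = ½(2.19722 + 3.49651) = 2.84687.
Integral + boundary = 74.4566.
Correction k=1: B_{2}/2! · (f^{(1)}(33) − f^{(1)}(9)) = 1/12 · (0.0303030 − 0.111111) = -0.00673401.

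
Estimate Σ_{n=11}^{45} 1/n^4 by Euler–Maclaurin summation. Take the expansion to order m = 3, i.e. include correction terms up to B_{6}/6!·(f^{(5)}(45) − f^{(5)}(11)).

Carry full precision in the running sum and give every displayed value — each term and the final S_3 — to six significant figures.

The integral term ∫_11^45 1/x^4 dx = 0.000246780.
Boundary: ½(f(11) + f(45)) = ½(6.83013e-05 + 2.43865e-07) = 3.42726e-05.
So far: 0.000281053.
Correction k=1: B_{2}/2! · (f^{(1)}(45) − f^{(1)}(11)) = 1/12 · (-2.16769e-08 − (-2.48369e-05)) = 2.06793e-06.
After k=1: 0.000283121.
Correction k=2: B_{4}/4! · (f^{(3)}(45) − f^{(3)}(11)) = −1/720 · (-3.21139e-10 − (-6.15790e-06)) = -8.55219e-09.
After k=2: 0.000283112.
Correction k=3: B_{6}/6! · (f^{(5)}(45) − f^{(5)}(11)) = 1/30240 · (-8.88089e-12 − (-2.84994e-06)) = 9.42436e-11.

S_3 ≈ 0.000283112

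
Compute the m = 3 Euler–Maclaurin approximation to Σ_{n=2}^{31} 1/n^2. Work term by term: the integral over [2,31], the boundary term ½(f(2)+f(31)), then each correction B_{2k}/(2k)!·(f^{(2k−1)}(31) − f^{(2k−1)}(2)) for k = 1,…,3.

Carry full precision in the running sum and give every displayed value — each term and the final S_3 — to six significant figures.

The integral term ∫_2^31 1/x^2 dx = 0.467742.
½[f(2) + f(31)] = ½[0.250000 + 0.00104058] = 0.125520.
So far: 0.593262.
Correction k=1: B_{2}/2! · (f^{(1)}(31) − f^{(1)}(2)) = 1/12 · (-6.71344e-05 − (-0.250000)) = 0.0208277.
Running total after k=1: 0.614090.
Correction k=2: B_{4}/4! · (f^{(3)}(31) − f^{(3)}(2)) = −1/720 · (-8.38306e-07 − (-0.750000)) = -0.00104167.
Running total after k=2: 0.613048.
Correction k=3: B_{6}/6! · (f^{(5)}(31) − f^{(5)}(2)) = 1/30240 · (-2.61698e-08 − (-5.62500)) = 0.000186012.

S_3 ≈ 0.613234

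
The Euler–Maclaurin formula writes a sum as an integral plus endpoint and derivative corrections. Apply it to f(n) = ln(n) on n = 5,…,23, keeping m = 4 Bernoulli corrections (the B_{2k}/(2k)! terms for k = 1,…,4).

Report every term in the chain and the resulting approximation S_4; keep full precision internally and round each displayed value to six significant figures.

∫_5^23 ln(x) dx evaluates to 46.0692.
½[f(5) + f(23)] = ½[1.60944 + 3.13549] = 2.37247.
So far: 48.4416.
Correction k=1: B_{2}/2! · (f^{(1)}(23) − f^{(1)}(5)) = 1/12 · (0.0434783 − 0.200000) = -0.0130435.
After k=1: 48.4286.
Correction k=2: B_{4}/4! · (f^{(3)}(23) − f^{(3)}(5)) = −1/720 · (0.000164379 − 0.0160000) = 2.19939e-05.
After k=2: 48.4286.
Correction k=3: B_{6}/6! · (f^{(5)}(23) − f^{(5)}(5)) = 1/30240 · (3.72883e-06 − 0.00768000) = -2.53845e-07.
After k=3: 48.4286.
Correction k=4: B_{8}/8! · (f^{(7)}(23) − f^{(7)}(5)) = −1/1209600 · (2.11465e-07 − 0.00921600) = 7.61887e-09.

S_4 ≈ 48.4286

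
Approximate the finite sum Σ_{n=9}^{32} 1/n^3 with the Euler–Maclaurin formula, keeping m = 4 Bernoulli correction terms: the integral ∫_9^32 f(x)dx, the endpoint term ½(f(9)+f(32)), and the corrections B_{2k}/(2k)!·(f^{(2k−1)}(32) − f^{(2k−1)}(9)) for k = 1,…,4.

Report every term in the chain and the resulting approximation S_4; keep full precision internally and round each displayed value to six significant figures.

Integral: ∫_9^32 1/x^3 dx = 0.00568456.
½[f(9) + f(32)] = ½[0.00137174 + 3.05176e-05] = 0.000701130.
So far: 0.00638569.
k=1: B_{2}/(2)! × [f^{(1)}(32) − f^{(1)}(9)] = 1/12 × (-2.86102e-06 − (-0.000457247)) = 3.78655e-05.
Running total after k=1: 0.00642355.
k=2: B_{4}/(4)! × [f^{(3)}(32) − f^{(3)}(9)] = −1/720 × (-5.58794e-08 − (-0.000112901)) = -1.56729e-07.
Running total after k=2: 0.00642340.
k=3: B_{6}/(6)! × [f^{(5)}(32) − f^{(5)}(9)] = 1/30240 × (-2.29193e-09 − (-5.85410e-05)) = 1.93581e-09.
Running total after k=3: 0.00642340.
k=4: B_{8}/(8)! × [f^{(7)}(32) − f^{(7)}(9)] = −1/1209600 × (-1.61151e-10 − (-5.20365e-05)) = -4.30194e-11.

S_4 ≈ 0.00642340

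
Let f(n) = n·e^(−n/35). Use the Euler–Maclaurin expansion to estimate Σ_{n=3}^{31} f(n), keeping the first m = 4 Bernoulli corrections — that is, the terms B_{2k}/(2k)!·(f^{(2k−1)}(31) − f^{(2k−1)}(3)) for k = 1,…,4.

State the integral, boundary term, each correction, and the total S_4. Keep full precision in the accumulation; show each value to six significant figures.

The integral term ∫_3^31 x·e^(−x/35) dx = 268.060.
½[f(3) + f(31)] = ½[2.75357 + 12.7850] = 7.76929.
So far: 275.829.
Order-1 term: 1/12 · (0.0471337 − 0.839183) = -0.0660041.
Running total after k=1: 275.763.
Order-2 term: −1/720 · (0.000711814 − 0.00218359) = 2.04413e-06.
Running total after k=2: 275.763.
Order-3 term: 1/30240 · (1.13074e-06 − 3.00582e-06) = -6.20067e-11.
Running total after k=3: 275.763.
Order-4 term: −1/1209600 · (1.37176e-09 − 3.45234e-09) = 1.72006e-15.

S_4 ≈ 275.763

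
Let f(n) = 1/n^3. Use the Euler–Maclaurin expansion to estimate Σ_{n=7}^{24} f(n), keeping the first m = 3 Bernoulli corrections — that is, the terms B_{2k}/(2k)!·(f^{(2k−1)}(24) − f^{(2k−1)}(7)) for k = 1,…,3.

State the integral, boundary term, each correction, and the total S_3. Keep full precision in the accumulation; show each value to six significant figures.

Integral: ∫_7^24 1/x^3 dx = 0.00933603.
Boundary: ½(f(7) + f(24)) = ½(0.00291545 + 7.23380e-05) = 0.00149389.
Running total after boundary: 0.0108299.
k=1: B_{2}/(2)! × [f^{(1)}(24) − f^{(1)}(7)] = 1/12 × (-9.04225e-06 − (-0.00124948)) = 0.000103370.
Partial sum through k=1: 0.0109333.
k=2: B_{4}/(4)! × [f^{(3)}(24) − f^{(3)}(7)] = −1/720 × (-3.13967e-07 − (-0.000509992)) = -7.07886e-07.
Partial sum through k=2: 0.0109326.
k=3: B_{6}/(6)! × [f^{(5)}(24) − f^{(5)}(7)] = 1/30240 × (-2.28934e-08 − (-0.000437136)) = 1.44548e-08.

S_3 ≈ 0.0109326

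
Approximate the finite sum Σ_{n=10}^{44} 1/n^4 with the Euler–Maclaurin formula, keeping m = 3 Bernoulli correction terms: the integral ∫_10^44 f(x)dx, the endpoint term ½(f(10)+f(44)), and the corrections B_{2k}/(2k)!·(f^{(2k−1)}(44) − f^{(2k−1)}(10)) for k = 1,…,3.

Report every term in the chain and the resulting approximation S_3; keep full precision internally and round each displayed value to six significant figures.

The integral term ∫_10^44 1/x^4 dx = 0.000329420.
½[f(10) + f(44)] = ½[0.000100000 + 2.66802e-07] = 5.01334e-05.
Integral + boundary = 0.000379554.
Correction k=1: B_{2}/2! · (f^{(1)}(44) − f^{(1)}(10)) = 1/12 · (-2.42547e-08 − (-4.00000e-05)) = 3.33131e-06.
Partial sum through k=1: 0.000382885.
Correction k=2: B_{4}/4! · (f^{(3)}(44) − f^{(3)}(10)) = −1/720 · (-3.75848e-10 − (-1.20000e-05)) = -1.66661e-08.
Partial sum through k=2: 0.000382868.
Correction k=3: B_{6}/6! · (f^{(5)}(44) − f^{(5)}(10)) = 1/30240 · (-1.08716e-11 − (-6.72000e-06)) = 2.22222e-10.

S_3 ≈ 0.000382869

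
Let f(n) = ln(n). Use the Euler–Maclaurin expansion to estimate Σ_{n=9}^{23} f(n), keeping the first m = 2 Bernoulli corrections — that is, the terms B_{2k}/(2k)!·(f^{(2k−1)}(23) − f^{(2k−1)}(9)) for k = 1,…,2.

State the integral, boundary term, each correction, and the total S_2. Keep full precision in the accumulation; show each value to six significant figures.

∫_9^23 ln(x) dx evaluates to 38.3413.
½[f(9) + f(23)] = ½[2.19722 + 3.13549] = 2.66636.
Running total after boundary: 41.0077.
k=1: B_{2}/(2)! × [f^{(1)}(23) − f^{(1)}(9)] = 1/12 × (0.0434783 − 0.111111) = -0.00563607.
Partial sum through k=1: 41.0021.
k=2: B_{4}/(4)! × [f^{(3)}(23) − f^{(3)}(9)] = −1/720 × (0.000164379 − 0.00274348) = 3.58209e-06.

S_2 ≈ 41.0021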